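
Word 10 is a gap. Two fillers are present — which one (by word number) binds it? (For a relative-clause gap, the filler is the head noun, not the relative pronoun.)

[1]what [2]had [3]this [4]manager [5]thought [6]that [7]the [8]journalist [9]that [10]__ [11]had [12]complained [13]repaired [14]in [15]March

8

The marked gap is inside the relative clause, the subject of "complained".
Its filler is the head noun "journalist" (via "that"), at word 8.
(The other dependency links word 1 to a gap after word 13.)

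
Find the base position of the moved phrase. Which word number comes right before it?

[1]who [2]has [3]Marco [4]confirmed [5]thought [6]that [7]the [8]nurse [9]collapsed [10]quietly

The displaced element is "who" (word 1).
It is linked across 1 clause boundary (Ø).
It functions as the subject of "thought", so the gap sits immediately after word 4 ("confirmed").
Base order: Marco has confirmed who thought that the nurse collapsed quietly.

4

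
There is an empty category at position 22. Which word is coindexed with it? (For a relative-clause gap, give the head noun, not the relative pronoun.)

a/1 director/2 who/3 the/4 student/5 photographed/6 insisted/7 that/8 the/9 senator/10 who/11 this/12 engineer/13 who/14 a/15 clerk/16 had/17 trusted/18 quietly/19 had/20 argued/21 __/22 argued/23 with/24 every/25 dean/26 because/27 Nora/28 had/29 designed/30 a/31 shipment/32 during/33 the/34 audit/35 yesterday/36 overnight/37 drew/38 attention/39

The gap at 22 is the subject of "argued", inside a relative clause.
The relative pronoun is "who" (word 11); it is bound by the head noun immediately before it.
Its filler is the head noun "senator", at word 10.

10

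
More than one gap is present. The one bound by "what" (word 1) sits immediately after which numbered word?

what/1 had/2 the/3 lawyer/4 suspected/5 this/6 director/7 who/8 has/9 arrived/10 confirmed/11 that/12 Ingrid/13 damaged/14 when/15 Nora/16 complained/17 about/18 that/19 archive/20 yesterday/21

14

The displaced element is "what" (word 1).
It is linked across 2 clause boundaries (Ø → that).
It functions as the direct object of "damaged", so the gap sits immediately after word 14 ("damaged").
Base order: The lawyer had suspected this director who has arrived confirmed that Ingrid damaged what when Nora complained about that archive yesterday.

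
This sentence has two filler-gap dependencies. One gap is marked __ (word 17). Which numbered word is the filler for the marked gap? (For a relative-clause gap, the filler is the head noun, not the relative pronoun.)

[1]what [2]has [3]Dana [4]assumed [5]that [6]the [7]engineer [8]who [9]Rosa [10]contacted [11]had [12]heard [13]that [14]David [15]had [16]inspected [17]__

1

The marked gap is the direct object of "inspected".
Its filler is the fronted wh-phrase "what", at word 1.
(The other dependency links word 7 to a gap after word 10.)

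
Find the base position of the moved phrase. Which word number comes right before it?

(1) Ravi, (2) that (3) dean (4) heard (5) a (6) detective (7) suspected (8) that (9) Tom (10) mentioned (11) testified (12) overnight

The displaced element is "Ravi" (word 1).
It is linked across 3 clause boundaries (Ø → that → Ø).
It functions as the subject of "testified", so the gap sits immediately after word 10 ("mentioned").
Base order: That dean heard a detective suspected that Tom mentioned Ravi testified overnight.

10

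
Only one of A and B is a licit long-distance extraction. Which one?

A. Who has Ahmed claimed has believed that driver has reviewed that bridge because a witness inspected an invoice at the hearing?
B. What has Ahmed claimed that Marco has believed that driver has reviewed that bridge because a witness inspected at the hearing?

A

In B, the wh-phrase is extracted from inside an adjunct island (introduced by "because"), which blocks movement.
In A, the extraction path crosses only that-complement boundaries, which are transparent.
So A is grammatical.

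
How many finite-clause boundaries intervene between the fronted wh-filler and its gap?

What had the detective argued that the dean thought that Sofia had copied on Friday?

"what" is extracted from the object of "copied".
Boundaries crossed, outermost first: [that], [that] — 2 in total.

2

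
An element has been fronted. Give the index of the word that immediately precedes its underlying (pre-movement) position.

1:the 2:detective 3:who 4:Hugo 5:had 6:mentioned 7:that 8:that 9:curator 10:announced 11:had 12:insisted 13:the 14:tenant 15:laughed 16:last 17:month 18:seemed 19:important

The displaced element is "the detective" (word 2).
It is linked across 2 clause boundaries (that → Ø).
It functions as the subject of "insisted", so the gap sits immediately after word 10 ("announced").
Base order: Hugo had mentioned that that curator announced that the detective had insisted the tenant laughed last month.

10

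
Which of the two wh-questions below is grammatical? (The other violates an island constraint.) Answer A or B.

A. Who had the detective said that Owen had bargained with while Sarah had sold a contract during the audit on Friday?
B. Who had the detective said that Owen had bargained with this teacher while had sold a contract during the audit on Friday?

In B, the wh-phrase is extracted from inside an adjunct island (introduced by "while"), which blocks movement.
In A, the extraction path crosses only that-complement boundaries, which are transparent.
So A is grammatical.

A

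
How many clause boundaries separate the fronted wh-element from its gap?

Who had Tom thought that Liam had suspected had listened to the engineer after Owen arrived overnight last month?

2

"who" is extracted from the subject of "listened".
Boundaries crossed, outermost first: [that], [Ø] — 2 in total.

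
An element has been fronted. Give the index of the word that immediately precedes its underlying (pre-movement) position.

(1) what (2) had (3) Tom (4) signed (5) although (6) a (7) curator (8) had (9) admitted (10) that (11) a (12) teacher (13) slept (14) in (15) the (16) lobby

The displaced element is "what" (word 1).
It functions as the direct object of "signed", so the gap sits immediately after word 4 ("signed").
Base order: Tom had signed what although a curator had admitted that a teacher slept in the lobby.

4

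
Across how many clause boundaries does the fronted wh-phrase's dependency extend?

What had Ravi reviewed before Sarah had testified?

"what" originates inside the matrix clause — no clause boundary is crossed.

0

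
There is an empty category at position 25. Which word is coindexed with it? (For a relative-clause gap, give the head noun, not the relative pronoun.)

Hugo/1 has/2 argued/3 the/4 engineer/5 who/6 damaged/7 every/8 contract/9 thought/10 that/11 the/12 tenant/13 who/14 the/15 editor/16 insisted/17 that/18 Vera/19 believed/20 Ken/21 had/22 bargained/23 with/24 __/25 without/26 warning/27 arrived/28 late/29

The gap at 25 is the prepositional object of "bargained", inside a relative clause.
The relative pronoun is "who" (word 14); it is bound by the head noun immediately before it.
Its filler is the head noun "tenant", at word 13.

13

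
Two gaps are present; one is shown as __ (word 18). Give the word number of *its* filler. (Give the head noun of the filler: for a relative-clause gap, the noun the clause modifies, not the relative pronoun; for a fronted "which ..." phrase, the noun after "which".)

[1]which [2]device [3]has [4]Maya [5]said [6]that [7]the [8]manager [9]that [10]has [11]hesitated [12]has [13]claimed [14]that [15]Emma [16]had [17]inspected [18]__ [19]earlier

The marked gap is the direct object of "inspected".
Its filler is the fronted wh-phrase "which device", at word 2.
(The other dependency links word 8 to a gap after word 9.)

2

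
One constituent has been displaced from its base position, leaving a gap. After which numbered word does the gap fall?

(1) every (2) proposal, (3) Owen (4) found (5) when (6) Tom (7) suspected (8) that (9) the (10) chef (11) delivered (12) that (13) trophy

4

The displaced element is "every proposal" (word 2).
It functions as the direct object of "found", so the gap sits immediately after word 4 ("found").
Base order: Owen found every proposal when Tom suspected that the chef delivered that trophy.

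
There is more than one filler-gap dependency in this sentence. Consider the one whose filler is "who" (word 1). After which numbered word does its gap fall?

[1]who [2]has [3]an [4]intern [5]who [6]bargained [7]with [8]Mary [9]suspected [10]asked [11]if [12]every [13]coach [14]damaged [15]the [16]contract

The displaced element is "who" (word 1).
It is linked across 1 clause boundary (Ø).
It functions as the subject of "asked", so the gap sits immediately after word 9 ("suspected").
Base order: An intern who bargained with Mary has suspected that who asked if every coach damaged the contract.

9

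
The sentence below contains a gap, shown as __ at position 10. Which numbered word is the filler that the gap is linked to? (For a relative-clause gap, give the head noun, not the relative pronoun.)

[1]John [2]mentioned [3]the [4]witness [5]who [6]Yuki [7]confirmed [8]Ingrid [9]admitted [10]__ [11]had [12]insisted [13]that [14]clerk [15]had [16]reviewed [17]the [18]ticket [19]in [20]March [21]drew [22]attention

4

The gap at 10 is the subject of "insisted", inside a relative clause.
The relative pronoun is "who" (word 5); it is bound by the head noun immediately before it.
Its filler is the head noun "witness", at word 4.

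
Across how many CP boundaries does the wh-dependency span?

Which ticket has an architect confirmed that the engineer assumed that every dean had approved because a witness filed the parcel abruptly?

"which ticket" is extracted from the object of "approved".
Boundaries crossed, outermost first: [that], [that] — 2 in total.

2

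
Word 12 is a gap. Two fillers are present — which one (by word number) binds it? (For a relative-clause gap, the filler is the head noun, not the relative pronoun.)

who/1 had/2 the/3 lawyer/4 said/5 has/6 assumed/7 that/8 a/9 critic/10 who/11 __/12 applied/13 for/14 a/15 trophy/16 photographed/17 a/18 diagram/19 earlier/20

10

The marked gap is inside the relative clause, the subject of "applied".
Its filler is the head noun "critic" (via "who"), at word 10.
(The other dependency links word 1 to a gap after word 5.)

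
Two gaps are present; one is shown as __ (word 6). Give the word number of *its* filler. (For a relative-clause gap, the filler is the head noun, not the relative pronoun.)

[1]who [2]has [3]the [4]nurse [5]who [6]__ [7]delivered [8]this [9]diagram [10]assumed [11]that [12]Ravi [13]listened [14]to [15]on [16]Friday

The marked gap is inside the relative clause, the subject of "delivered".
Its filler is the head noun "nurse" (via "who"), at word 4.
(The other dependency links word 1 to a gap after word 14.)

4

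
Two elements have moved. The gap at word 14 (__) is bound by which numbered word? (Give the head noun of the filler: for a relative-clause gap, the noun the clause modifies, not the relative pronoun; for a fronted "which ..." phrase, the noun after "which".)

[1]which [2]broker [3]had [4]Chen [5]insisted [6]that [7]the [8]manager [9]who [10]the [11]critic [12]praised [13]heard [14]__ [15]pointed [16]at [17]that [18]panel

The marked gap is the subject of "pointed".
Its filler is the fronted wh-phrase "which broker", at word 2.
(The other dependency links word 8 to a gap after word 12.)

2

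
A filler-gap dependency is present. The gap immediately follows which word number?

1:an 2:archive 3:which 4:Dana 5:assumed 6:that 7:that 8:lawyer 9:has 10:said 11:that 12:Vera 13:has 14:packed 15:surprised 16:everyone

14

The displaced element is "an archive" (word 2).
It is linked across 2 clause boundaries (that → that).
It functions as the direct object of "packed", so the gap sits immediately after word 14 ("packed").
Base order: Dana assumed that that lawyer has said that Vera has packed an archive.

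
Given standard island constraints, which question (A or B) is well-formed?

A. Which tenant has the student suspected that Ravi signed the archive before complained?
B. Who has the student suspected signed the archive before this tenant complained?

In A, the wh-phrase is extracted from inside an adjunct island (introduced by "before"), which blocks movement.
In B, the extraction path crosses only that-complement boundaries, which are transparent.
So B is grammatical.

B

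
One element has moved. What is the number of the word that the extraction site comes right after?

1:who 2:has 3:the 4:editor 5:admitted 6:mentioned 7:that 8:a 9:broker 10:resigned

5

The displaced element is "who" (word 1).
It is linked across 1 clause boundary (Ø).
It functions as the subject of "mentioned", so the gap sits immediately after word 5 ("admitted").
Base order: The editor has admitted that who mentioned that a broker resigned.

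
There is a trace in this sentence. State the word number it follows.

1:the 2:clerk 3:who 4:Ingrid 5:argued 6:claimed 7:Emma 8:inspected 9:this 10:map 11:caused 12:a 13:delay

5

The displaced element is "the clerk" (word 2).
It is linked across 1 clause boundary (Ø).
It functions as the subject of "claimed", so the gap sits immediately after word 5 ("argued").
Base order: Ingrid argued that the clerk claimed Emma inspected this map.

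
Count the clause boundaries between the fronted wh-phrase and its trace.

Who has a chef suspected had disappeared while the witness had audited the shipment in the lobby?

1

"who" is extracted from the subject of "disappeared".
Boundaries crossed, outermost first: [Ø] — 1 in total.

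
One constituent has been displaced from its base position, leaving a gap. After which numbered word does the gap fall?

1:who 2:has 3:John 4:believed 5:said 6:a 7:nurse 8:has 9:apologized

4

The displaced element is "who" (word 1).
It is linked across 1 clause boundary (Ø).
It functions as the subject of "said", so the gap sits immediately after word 4 ("believed").
Base order: John has believed that who said a nurse has apologized.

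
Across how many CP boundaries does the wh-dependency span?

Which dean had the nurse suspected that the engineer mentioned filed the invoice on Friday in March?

"which dean" is extracted from the subject of "filed".
Boundaries crossed, outermost first: [that], [Ø] — 2 in total.

2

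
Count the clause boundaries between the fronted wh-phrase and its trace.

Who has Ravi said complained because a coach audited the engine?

"who" is extracted from the subject of "complained".
Boundaries crossed, outermost first: [Ø] — 1 in total.

1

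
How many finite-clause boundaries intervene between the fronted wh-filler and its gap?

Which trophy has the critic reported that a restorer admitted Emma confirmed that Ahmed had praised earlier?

"which trophy" is extracted from the object of "praised".
Boundaries crossed, outermost first: [that], [Ø], [that] — 3 in total.

3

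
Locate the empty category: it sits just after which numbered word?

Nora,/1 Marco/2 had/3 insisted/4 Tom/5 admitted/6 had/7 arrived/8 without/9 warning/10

6

The displaced element is "Nora" (word 1).
It is linked across 2 clause boundaries (Ø → Ø).
It functions as the subject of "arrived", so the gap sits immediately after word 6 ("admitted").
Base order: Marco had insisted Tom admitted that Nora had arrived without warning.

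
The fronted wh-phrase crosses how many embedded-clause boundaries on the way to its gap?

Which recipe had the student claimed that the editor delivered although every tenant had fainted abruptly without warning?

1

"which recipe" is extracted from the object of "delivered".
Boundaries crossed, outermost first: [that] — 1 in total.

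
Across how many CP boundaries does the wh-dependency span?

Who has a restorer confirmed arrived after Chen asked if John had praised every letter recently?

1

"who" is extracted from the subject of "arrived".
Boundaries crossed, outermost first: [Ø] — 1 in total.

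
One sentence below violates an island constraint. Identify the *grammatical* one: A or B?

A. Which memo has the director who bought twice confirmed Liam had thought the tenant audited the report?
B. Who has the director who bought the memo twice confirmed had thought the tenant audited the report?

B

In A, the wh-phrase is extracted from inside a complex-NP island (relative clause) (introduced by "who"), which blocks movement.
In B, the extraction path crosses only that-complement boundaries, which are transparent.
So B is grammatical.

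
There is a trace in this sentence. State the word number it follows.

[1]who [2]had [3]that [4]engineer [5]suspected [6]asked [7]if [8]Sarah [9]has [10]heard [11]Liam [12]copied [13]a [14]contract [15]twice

5

The displaced element is "who" (word 1).
It is linked across 1 clause boundary (Ø).
It functions as the subject of "asked", so the gap sits immediately after word 5 ("suspected").
Base order: That engineer had suspected that who asked if Sarah has heard Liam copied a contract twice.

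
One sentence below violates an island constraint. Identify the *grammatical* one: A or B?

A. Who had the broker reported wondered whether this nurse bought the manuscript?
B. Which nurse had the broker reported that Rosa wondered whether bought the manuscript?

A

In B, the wh-phrase is extracted from inside a wh-island (introduced by "whether"), which blocks movement.
In A, the extraction path crosses only that-complement boundaries, which are transparent.
So A is grammatical.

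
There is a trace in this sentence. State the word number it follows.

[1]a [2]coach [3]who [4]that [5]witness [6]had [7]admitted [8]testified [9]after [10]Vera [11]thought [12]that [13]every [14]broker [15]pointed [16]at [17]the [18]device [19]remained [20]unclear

The displaced element is "a coach" (word 2).
It is linked across 1 clause boundary (Ø).
It functions as the subject of "testified", so the gap sits immediately after word 7 ("admitted").
Base order: That witness had admitted that a coach testified after Vera thought that every broker pointed at the device.

7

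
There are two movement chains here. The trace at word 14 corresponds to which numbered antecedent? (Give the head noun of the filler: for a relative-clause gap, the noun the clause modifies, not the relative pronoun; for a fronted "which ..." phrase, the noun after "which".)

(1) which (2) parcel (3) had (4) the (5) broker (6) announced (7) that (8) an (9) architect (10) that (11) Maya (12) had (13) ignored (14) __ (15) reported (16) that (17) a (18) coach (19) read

9

The marked gap is inside the relative clause, the direct object of "ignored".
Its filler is the head noun "architect" (via "that"), at word 9.
(The other dependency links word 2 to a gap after word 19.)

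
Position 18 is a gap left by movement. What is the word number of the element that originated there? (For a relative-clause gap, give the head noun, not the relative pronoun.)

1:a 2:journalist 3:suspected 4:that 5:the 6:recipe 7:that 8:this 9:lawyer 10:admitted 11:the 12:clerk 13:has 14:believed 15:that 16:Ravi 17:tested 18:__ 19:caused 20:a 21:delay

6

The gap at 18 is the object of "tested", inside a relative clause.
The relative pronoun is "that" (word 7); it is bound by the head noun immediately before it.
Its filler is the head noun "recipe", at word 6.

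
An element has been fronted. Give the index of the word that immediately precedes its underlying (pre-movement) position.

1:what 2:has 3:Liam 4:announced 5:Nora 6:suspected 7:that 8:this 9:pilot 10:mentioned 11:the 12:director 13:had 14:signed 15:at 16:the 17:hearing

The displaced element is "what" (word 1).
It is linked across 3 clause boundaries (Ø → that → Ø).
It functions as the direct object of "signed", so the gap sits immediately after word 14 ("signed").
Base order: Liam has announced Nora suspected that this pilot mentioned the director had signed what at the hearing.

14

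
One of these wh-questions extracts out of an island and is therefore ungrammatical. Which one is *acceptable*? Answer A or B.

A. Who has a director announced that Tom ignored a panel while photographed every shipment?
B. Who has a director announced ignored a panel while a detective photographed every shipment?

B

In A, the wh-phrase is extracted from inside an adjunct island (introduced by "while"), which blocks movement.
In B, the extraction path crosses only that-complement boundaries, which are transparent.
So B is grammatical.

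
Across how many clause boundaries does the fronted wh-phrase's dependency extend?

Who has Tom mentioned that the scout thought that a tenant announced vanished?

3

"who" is extracted from the subject of "vanished".
Boundaries crossed, outermost first: [that], [that], [Ø] — 3 in total.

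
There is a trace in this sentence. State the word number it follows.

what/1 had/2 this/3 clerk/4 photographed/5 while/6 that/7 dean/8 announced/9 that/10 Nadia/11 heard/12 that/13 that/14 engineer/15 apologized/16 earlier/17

5

The displaced element is "what" (word 1).
It functions as the direct object of "photographed", so the gap sits immediately after word 5 ("photographed").
Base order: This clerk had photographed what while that dean announced that Nadia heard that that engineer apologized earlier.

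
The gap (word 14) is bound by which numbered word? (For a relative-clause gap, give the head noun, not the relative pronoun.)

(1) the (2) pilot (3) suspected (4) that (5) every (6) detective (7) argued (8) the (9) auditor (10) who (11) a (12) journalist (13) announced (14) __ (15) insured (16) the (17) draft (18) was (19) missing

9

The gap at 14 is the subject of "insured", inside a relative clause.
The relative pronoun is "who" (word 10); it is bound by the head noun immediately before it.
Its filler is the head noun "auditor", at word 9.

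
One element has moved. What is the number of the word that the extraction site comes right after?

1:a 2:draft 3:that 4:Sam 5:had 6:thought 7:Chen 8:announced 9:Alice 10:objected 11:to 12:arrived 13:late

The displaced element is "a draft" (word 2).
It is linked across 2 clause boundaries (Ø → Ø).
It functions as the object of the preposition "to" of "objected", so the gap sits immediately after word 11 ("to").
Base order: Sam had thought Chen announced Alice objected to a draft.

11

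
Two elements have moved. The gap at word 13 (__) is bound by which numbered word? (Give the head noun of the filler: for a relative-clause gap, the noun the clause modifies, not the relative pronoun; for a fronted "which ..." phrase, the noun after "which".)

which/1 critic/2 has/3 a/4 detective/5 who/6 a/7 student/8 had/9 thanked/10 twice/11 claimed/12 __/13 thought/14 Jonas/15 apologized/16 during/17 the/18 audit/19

2

The marked gap is the subject of "thought".
Its filler is the fronted wh-phrase "which critic", at word 2.
(The other dependency links word 5 to a gap after word 10.)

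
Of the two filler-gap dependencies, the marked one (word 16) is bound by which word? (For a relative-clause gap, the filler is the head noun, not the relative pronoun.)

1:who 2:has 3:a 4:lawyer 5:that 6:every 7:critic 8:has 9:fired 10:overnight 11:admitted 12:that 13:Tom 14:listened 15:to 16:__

1

The marked gap is the object of the preposition "to" of "listened".
Its filler is the fronted wh-phrase "who", at word 1.
(The other dependency links word 4 to a gap after word 9.)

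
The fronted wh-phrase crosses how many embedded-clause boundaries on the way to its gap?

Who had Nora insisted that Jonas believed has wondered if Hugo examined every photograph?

2

"who" is extracted from the subject of "wondered".
Boundaries crossed, outermost first: [that], [Ø] — 2 in total.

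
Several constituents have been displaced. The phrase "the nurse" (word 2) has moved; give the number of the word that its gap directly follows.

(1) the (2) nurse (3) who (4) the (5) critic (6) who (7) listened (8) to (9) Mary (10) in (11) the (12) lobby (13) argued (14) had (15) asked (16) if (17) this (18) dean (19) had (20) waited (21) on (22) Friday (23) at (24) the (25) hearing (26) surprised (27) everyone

13

The displaced element is "the nurse" (word 2).
It is linked across 1 clause boundary (Ø).
It functions as the subject of "asked", so the gap sits immediately after word 13 ("argued").
Base order: The critic who listened to Mary in the lobby argued that the nurse had asked if this dean had waited on Friday at the hearing.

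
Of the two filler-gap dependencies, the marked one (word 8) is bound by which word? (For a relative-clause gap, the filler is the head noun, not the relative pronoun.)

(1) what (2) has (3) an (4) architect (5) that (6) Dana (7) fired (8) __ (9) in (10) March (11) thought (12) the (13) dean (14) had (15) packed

4

The marked gap is inside the relative clause, the direct object of "fired".
Its filler is the head noun "architect" (via "that"), at word 4.
(The other dependency links word 1 to a gap after word 15.)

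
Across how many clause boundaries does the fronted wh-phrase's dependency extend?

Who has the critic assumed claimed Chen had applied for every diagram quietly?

1

"who" is extracted from the subject of "claimed".
Boundaries crossed, outermost first: [Ø] — 1 in total.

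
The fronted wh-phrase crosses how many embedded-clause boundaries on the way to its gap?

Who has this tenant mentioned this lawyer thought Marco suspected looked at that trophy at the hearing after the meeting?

"who" is extracted from the subject of "looked".
Boundaries crossed, outermost first: [Ø], [Ø], [Ø] — 3 in total.

3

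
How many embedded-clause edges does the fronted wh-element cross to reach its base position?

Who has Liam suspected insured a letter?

"who" is extracted from the subject of "insured".
Boundaries crossed, outermost first: [Ø] — 1 in total.

1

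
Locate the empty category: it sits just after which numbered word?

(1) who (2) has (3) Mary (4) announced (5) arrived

The displaced element is "who" (word 1).
It is linked across 1 clause boundary (Ø).
It functions as the subject of "arrived", so the gap sits immediately after word 4 ("announced").
Base order: Mary has announced who arrived.

4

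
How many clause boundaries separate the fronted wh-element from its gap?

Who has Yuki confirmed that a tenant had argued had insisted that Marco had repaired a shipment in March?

2

"who" is extracted from the subject of "insisted".
Boundaries crossed, outermost first: [that], [Ø] — 2 in total.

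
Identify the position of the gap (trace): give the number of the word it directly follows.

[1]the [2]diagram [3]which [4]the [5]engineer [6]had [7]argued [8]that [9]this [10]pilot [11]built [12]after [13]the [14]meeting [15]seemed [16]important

11

The displaced element is "the diagram" (word 2).
It is linked across 1 clause boundary (that).
It functions as the direct object of "built", so the gap sits immediately after word 11 ("built").
Base order: The engineer had argued that this pilot built the diagram after the meeting.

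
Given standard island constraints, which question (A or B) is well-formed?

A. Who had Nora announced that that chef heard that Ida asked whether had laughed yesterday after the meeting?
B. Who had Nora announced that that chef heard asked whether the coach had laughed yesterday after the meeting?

In A, the wh-phrase is extracted from inside a wh-island (introduced by "whether"), which blocks movement.
In B, the extraction path crosses only that-complement boundaries, which are transparent.
So B is grammatical.

B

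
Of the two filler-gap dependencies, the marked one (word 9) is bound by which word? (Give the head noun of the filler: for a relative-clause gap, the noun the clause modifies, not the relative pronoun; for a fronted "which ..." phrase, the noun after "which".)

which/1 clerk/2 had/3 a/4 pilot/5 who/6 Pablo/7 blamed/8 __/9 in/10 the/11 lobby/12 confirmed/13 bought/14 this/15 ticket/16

5

The marked gap is inside the relative clause, the direct object of "blamed".
Its filler is the head noun "pilot" (via "who"), at word 5.
(The other dependency links word 2 to a gap after word 13.)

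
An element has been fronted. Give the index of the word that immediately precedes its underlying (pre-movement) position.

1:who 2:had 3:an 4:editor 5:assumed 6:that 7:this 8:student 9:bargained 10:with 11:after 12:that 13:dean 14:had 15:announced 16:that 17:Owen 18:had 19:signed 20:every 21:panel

The displaced element is "who" (word 1).
It is linked across 1 clause boundary (that).
It functions as the object of the preposition "with" of "bargained", so the gap sits immediately after word 10 ("with").
Base order: An editor had assumed that this student bargained with who after that dean had announced that Owen had signed every panel.

10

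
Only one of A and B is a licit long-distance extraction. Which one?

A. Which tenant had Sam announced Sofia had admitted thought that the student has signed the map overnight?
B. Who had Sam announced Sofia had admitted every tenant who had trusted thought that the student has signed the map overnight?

A

In B, the wh-phrase is extracted from inside a complex-NP island (relative clause) (introduced by "who"), which blocks movement.
In A, the extraction path crosses only that-complement boundaries, which are transparent.
So A is grammatical.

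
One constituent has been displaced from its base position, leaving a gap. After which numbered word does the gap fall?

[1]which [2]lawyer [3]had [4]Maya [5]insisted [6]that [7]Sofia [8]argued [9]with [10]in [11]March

9

The displaced element is "which lawyer" (word 2).
It is linked across 1 clause boundary (that).
It functions as the object of the preposition "with" of "argued", so the gap sits immediately after word 9 ("with").
Base order: Maya had insisted that Sofia argued with which lawyer in March.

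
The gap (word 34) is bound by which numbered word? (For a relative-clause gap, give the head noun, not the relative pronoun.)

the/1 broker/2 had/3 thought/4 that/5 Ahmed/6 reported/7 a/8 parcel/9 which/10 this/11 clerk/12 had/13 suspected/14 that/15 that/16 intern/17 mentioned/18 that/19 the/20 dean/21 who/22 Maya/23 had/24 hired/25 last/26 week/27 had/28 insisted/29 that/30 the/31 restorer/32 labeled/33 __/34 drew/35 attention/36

The gap at 34 is the object of "labeled", inside a relative clause.
The relative pronoun is "which" (word 10); it is bound by the head noun immediately before it.
Its filler is the head noun "parcel", at word 9.

9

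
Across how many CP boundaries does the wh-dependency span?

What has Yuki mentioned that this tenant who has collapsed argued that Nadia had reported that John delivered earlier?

3

"what" is extracted from the object of "delivered".
Boundaries crossed, outermost first: [that], [that], [that] — 3 in total.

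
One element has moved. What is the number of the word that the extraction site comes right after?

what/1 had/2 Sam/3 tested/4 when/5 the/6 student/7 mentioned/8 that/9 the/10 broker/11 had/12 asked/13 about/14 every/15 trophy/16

The displaced element is "what" (word 1).
It functions as the direct object of "tested", so the gap sits immediately after word 4 ("tested").
Base order: Sam had tested what when the student mentioned that the broker had asked about every trophy.

4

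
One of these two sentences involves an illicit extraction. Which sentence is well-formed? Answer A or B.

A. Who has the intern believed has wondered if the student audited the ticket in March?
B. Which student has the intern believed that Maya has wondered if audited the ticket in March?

A

In B, the wh-phrase is extracted from inside a wh-island (introduced by "if"), which blocks movement.
In A, the extraction path crosses only that-complement boundaries, which are transparent.
So A is grammatical.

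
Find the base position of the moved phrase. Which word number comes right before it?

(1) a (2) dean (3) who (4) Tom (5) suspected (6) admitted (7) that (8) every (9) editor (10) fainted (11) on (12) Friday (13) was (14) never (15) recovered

The displaced element is "a dean" (word 2).
It is linked across 1 clause boundary (Ø).
It functions as the subject of "admitted", so the gap sits immediately after word 5 ("suspected").
Base order: Tom suspected a dean admitted that every editor fainted on Friday.

5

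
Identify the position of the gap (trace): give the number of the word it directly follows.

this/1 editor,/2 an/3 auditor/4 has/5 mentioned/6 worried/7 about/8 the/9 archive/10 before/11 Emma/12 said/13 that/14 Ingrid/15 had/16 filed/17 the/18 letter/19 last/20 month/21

6

The displaced element is "this editor" (word 2).
It is linked across 1 clause boundary (Ø).
It functions as the subject of "worried", so the gap sits immediately after word 6 ("mentioned").
Base order: An auditor has mentioned that this editor worried about the archive before Emma said that Ingrid had filed the letter last month.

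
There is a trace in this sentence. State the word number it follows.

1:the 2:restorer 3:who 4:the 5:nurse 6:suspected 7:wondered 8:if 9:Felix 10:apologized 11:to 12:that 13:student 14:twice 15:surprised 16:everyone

6

The displaced element is "the restorer" (word 2).
It is linked across 1 clause boundary (Ø).
It functions as the subject of "wondered", so the gap sits immediately after word 6 ("suspected").
Base order: The nurse suspected that the restorer wondered if Felix apologized to that student twice.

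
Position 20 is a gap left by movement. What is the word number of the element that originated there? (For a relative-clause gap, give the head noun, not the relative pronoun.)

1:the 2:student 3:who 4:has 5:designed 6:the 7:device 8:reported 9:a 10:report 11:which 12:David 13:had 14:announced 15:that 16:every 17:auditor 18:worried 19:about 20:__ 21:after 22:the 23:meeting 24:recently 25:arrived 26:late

10

The gap at 20 is the prepositional object of "worried", inside a relative clause.
The relative pronoun is "which" (word 11); it is bound by the head noun immediately before it.
Its filler is the head noun "report", at word 10.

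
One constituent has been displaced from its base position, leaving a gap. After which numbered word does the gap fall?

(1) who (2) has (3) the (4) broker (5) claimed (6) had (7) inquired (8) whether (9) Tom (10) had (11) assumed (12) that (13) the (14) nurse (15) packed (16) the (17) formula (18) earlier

5

The displaced element is "who" (word 1).
It is linked across 1 clause boundary (Ø).
It functions as the subject of "inquired", so the gap sits immediately after word 5 ("claimed").
Base order: The broker has claimed who had inquired whether Tom had assumed that the nurse packed the formula earlier.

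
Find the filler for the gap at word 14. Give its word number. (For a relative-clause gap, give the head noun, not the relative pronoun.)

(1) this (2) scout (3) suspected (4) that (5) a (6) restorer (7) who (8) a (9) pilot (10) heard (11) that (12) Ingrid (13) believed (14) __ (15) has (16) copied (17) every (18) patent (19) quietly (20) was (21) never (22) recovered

The gap at 14 is the subject of "copied", inside a relative clause.
The relative pronoun is "who" (word 7); it is bound by the head noun immediately before it.
Its filler is the head noun "restorer", at word 6.

6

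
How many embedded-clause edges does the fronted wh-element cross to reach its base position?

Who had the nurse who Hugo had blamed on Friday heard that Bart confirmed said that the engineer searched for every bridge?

2

"who" is extracted from the subject of "said".
Boundaries crossed, outermost first: [that], [Ø] — 2 in total.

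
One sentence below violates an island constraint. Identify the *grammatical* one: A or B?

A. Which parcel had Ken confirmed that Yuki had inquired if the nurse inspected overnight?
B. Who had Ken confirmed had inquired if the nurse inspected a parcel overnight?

B

In A, the wh-phrase is extracted from inside a wh-island (introduced by "if"), which blocks movement.
In B, the extraction path crosses only that-complement boundaries, which are transparent.
So B is grammatical.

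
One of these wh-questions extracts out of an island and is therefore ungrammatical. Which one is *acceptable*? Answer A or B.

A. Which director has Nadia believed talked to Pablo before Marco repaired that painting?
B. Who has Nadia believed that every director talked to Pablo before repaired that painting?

In B, the wh-phrase is extracted from inside an adjunct island (introduced by "before"), which blocks movement.
In A, the extraction path crosses only that-complement boundaries, which are transparent.
So A is grammatical.

A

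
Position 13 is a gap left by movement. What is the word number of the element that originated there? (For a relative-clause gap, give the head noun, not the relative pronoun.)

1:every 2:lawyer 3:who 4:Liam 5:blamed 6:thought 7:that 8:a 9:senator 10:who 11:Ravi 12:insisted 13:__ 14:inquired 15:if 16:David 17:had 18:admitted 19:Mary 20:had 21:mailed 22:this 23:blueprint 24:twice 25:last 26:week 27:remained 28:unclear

The gap at 13 is the subject of "inquired", inside a relative clause.
The relative pronoun is "who" (word 10); it is bound by the head noun immediately before it.
Its filler is the head noun "senator", at word 9.

9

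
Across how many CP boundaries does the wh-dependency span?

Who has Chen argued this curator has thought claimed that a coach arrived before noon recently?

2

"who" is extracted from the subject of "claimed".
Boundaries crossed, outermost first: [Ø], [Ø] — 2 in total.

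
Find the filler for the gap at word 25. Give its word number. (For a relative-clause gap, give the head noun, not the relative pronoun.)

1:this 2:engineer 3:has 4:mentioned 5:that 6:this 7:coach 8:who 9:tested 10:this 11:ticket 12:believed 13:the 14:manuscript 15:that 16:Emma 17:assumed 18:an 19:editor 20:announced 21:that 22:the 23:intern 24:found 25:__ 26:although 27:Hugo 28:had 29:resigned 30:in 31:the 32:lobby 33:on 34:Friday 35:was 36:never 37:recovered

The gap at 25 is the object of "found", inside a relative clause.
The relative pronoun is "that" (word 15); it is bound by the head noun immediately before it.
Its filler is the head noun "manuscript", at word 14.

14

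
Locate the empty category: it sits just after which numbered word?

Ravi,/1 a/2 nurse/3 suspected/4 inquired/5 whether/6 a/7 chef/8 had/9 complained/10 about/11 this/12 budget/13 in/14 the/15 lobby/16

4

The displaced element is "Ravi" (word 1).
It is linked across 1 clause boundary (Ø).
It functions as the subject of "inquired", so the gap sits immediately after word 4 ("suspected").
Base order: A nurse suspected Ravi inquired whether a chef had complained about this budget in the lobby.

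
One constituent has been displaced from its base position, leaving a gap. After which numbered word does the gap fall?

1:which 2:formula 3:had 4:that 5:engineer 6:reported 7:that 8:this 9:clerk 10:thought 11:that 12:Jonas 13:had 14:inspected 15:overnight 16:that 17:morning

The displaced element is "which formula" (word 2).
It is linked across 2 clause boundaries (that → that).
It functions as the direct object of "inspected", so the gap sits immediately after word 14 ("inspected").
Base order: That engineer had reported that this clerk thought that Jonas had inspected which formula overnight that morning.

14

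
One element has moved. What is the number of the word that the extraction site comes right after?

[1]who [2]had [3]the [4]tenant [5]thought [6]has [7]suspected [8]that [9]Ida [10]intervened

5

The displaced element is "who" (word 1).
It is linked across 1 clause boundary (Ø).
It functions as the subject of "suspected", so the gap sits immediately after word 5 ("thought").
Base order: The tenant had thought that who has suspected that Ida intervened.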